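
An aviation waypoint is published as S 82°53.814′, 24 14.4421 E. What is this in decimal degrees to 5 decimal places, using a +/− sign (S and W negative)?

-82.89690, 24.24070

Lat: 82 + 53.814/60 = 82.896900
S ⇒ negate
Lon: 24 + 14.4421/60 = 24.240702
E → positive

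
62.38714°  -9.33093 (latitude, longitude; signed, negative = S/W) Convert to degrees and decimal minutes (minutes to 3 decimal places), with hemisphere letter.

Lat: 62° + 0.387140 × 60 = 62° 23.22840′
Longitude is negative → W; |value| = 9.330930
λ: 9° + 0.330930 × 60 = 9° 19.85580′

62° 23.228′ N, 9° 19.856′ W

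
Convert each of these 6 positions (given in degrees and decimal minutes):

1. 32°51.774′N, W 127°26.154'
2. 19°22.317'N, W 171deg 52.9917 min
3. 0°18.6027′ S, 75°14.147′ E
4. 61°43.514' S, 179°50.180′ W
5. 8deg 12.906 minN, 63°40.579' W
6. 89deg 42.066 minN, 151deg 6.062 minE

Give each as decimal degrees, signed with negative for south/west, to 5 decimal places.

Point 1:
  Lat: 51.774′ = 0.862900°; total 32.862900
  N → positive
  Lon: 26.154′ = 0.435900°; total 127.435900
  hemisphere W, so the sign is −
Point 2:
  φ: 22.317′ = 0.371950°; total 19.371950
  N → positive
  Lon: 171 + 52.9917/60 = 171.883195
  W ⇒ negate
Point 3:
  Latitude: 18.6027′ = 0.310045°; total 0.310045
  S ⇒ negate
  Lon: 14.147′ = 0.235783°; total 75.235783
  E ⇒ keep positive
Point 4:
  φ: 43.514′ = 0.725233°; total 61.725233
  hemisphere S, so the sign is −
  λ: 179 + 50.18/60 = 179.836333
  W ⇒ negate
Point 5:
  φ: 8 + 12.906/60 = 8.215100
  N → positive
  Lon: 63 + 40.579/60 = 63.676317
  W ⇒ negate
Point 6:
  Latitude: 42.066′ = 0.701100°; total 89.701100
  N → positive
  Lon: 6.062′ = 0.101033°; total 151.101033
  E → positive

1. 32.86290, -127.43590
2. 19.37195, -171.88320
3. -0.31005, 75.23578
4. -61.72523, -179.83633
5. 8.21510, -63.67632
6. 89.70110, 151.10103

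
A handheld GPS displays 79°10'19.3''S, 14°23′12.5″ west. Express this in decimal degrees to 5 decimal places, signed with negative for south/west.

Latitude: 10′ + 19.3″ = 10.32167′; 79 + 10.32167/60 = 79.172028
S ⇒ negate
Lon: 14 + 23/60 + 12.5/3600 = 14.386806
W → negative

-79.17203, -14.38681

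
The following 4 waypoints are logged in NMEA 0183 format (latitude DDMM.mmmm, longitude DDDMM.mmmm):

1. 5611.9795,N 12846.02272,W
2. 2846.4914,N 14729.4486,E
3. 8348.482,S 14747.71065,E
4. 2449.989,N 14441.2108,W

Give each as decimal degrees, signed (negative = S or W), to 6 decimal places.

Point 1:
  Latitude: split at 2 digits → 56° and 11.9795′; 56 + 11.9795/60 = 56.1996583
  N ⇒ keep positive
  Longitude: degrees = first 3 digits = 128, minutes = 46.02272; 128 + 46.02272/60 = 128.7670453
  hemisphere W, so the sign is −
Point 2:
  Latitude: degrees = first 2 digits = 28, minutes = 46.4914; 28 + 46.4914/60 = 28.7748567
  N ⇒ keep positive
  Lon: degrees = first 3 digits = 147, minutes = 29.4486; 147 + 29.4486/60 = 147.4908100
  E → positive
Point 3:
  Lat: split at 2 digits → 83° and 48.482′; 83 + 48.482/60 = 83.8080333
  hemisphere S, so the sign is −
  Lon: split at 3 digits → 147° and 47.71065′; 147 + 47.71065/60 = 147.7951775
  E ⇒ keep positive
Point 4:
  Lat: split at 2 digits → 24° and 49.989′; 24 + 49.989/60 = 24.8331500
  N → positive
  λ: split at 3 digits → 144° and 41.2108′; 144 + 41.2108/60 = 144.6868467
  hemisphere W, so the sign is −

1. 56.199658, -128.767045
2. 28.774857, 147.490810
3. -83.808033, 147.795178
4. 24.833150, -144.686847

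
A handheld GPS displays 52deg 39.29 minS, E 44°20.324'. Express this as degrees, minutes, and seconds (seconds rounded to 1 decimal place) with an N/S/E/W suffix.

52°39′17.4″ S, 44°20′19.4″ E

Lat: fractional minutes 0.29000 × 60 = 17.400″
Longitude: 20.32400′ → 20′ and 0.32400 × 60 = 19.440″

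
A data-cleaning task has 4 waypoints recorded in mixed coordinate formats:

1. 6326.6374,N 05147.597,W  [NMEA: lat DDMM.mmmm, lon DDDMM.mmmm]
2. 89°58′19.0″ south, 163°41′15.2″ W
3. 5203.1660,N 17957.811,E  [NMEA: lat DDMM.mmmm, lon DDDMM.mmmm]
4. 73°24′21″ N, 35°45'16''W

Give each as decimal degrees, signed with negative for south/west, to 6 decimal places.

Point 1:
  Lat: degrees = first 2 digits = 63, minutes = 26.6374; 63 + 26.6374/60 = 63.4439567
  N → positive
  λ: split at 3 digits → 051° and 47.597′; 51 + 47.597/60 = 51.7932833
  hemisphere W, so the sign is −
Point 2:
  Lat: 89° + 58/60 + 19/3600 = 89 + 0.966667 + 0.005278 = 89.9719444
  hemisphere S, so the sign is −
  Longitude: 163 + 41/60 + 15.2/3600 = 163.6875556
  W → negative
Point 3:
  φ: split at 2 digits → 52° and 3.166′; 52 + 3.166/60 = 52.0527667
  N ⇒ keep positive
  Lon: split at 3 digits → 179° and 57.811′; 179 + 57.811/60 = 179.9635167
  E → positive
Point 4:
  φ: 24′ + 21″ = 24.35000′; 73 + 24.35000/60 = 73.4058333
  N → positive
  Lon: 45′ + 16″ = 45.26667′; 35 + 45.26667/60 = 35.7544444
  W → negative

1. 63.443957, -51.793283
2. -89.971944, -163.687556
3. 52.052767, 179.963517
4. 73.405833, -35.754444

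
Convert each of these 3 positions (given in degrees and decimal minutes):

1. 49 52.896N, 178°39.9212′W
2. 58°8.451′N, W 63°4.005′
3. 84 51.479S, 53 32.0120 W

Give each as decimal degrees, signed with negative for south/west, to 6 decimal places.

1. 49.881600, -178.665353
2. 58.140850, -63.066750
3. -84.857983, -53.533533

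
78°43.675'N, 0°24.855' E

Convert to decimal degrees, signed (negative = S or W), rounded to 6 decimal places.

78.727917, 0.414250

Lat: 43.675′ = 0.727917°; total 78.7279167
N ⇒ keep positive
Lon: 0 + 24.855/60 = 0.4142500
E ⇒ keep positive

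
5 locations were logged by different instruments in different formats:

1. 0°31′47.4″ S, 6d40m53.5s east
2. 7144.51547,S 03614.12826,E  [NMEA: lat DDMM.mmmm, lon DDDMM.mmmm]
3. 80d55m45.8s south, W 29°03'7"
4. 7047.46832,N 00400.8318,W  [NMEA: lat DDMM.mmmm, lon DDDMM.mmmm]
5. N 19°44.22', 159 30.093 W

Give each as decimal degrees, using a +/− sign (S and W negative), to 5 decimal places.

1. -0.52983, 6.68153
2. -71.74192, 36.23547
3. -80.92939, -29.05194
4. 70.79114, -4.01386
5. 19.73700, -159.50155

Point 1:
  Lat: 0 + 31/60 + 47.4/3600 = 0.529833
  S → negative
  Lon: 6° + 40/60 + 53.5/3600 = 6 + 0.666667 + 0.014861 = 6.681528
  E → positive
Point 2:
  Latitude: split at 2 digits → 71° and 44.51547′; 71 + 44.51547/60 = 71.741925
  hemisphere S, so the sign is −
  Lon: degrees = first 3 digits = 36, minutes = 14.12826; 36 + 14.12826/60 = 36.235471
  E → positive
Point 3:
  Latitude: 80 + 55/60 + 45.8/3600 = 80.929389
  S → negative
  λ: 29 + 3/60 + 7/3600 = 29.051944
  hemisphere W, so the sign is −
Point 4:
  Lat: degrees = first 2 digits = 70, minutes = 47.46832; 70 + 47.46832/60 = 70.791139
  N ⇒ keep positive
  Lon: split at 3 digits → 004° and 0.8318′; 4 + 0.8318/60 = 4.013863
  hemisphere W, so the sign is −
Point 5:
  φ: 44.22′ = 0.737000°; total 19.737000
  N → positive
  Lon: 30.093′ = 0.501550°; total 159.501550
  hemisphere W, so the sign is −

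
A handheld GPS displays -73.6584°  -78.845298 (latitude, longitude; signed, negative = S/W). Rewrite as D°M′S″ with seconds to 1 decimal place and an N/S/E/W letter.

Latitude is negative → S; |value| = 73.658400
Lat: 0.658400° → 39.50400′; 0.50400 × 60 = 30.240″
Longitude is negative → W; |value| = 78.845298
Longitude: whole degrees 78; 50.71788′ → 50′ and 43.073″

73°39′30.2″ S, 78°50′43.1″ W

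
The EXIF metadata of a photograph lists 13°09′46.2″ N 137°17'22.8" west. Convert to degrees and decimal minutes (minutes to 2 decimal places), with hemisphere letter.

Latitude: seconds/60 = 0.77000; minutes = 9 + 0.77000 = 9.7700
Longitude: seconds/60 = 0.38000; minutes = 17 + 0.38000 = 17.3800

13° 9.77′ N, 137° 17.38′ W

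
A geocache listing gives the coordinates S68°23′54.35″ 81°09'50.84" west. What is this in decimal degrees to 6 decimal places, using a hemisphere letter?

68.398431° S, 81.164122° W

φ: 23′ + 54.35″ = 23.90583′; 68 + 23.90583/60 = 68.3984306
Longitude: 81° + 9/60 + 50.84/3600 = 81 + 0.150000 + 0.014122 = 81.1641222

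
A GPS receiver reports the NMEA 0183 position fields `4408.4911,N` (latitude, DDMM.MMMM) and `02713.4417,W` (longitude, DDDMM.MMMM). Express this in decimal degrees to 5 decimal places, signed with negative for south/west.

Lat: split at 2 digits → 44° and 8.4911′; 44 + 8.4911/60 = 44.141518
N ⇒ keep positive
Lon: degrees = first 3 digits = 27, minutes = 13.4417; 27 + 13.4417/60 = 27.224028
W → negative

44.14152, -27.22403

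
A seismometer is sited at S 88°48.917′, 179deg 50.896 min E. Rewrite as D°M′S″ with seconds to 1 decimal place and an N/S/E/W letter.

Latitude: fractional minutes 0.91700 × 60 = 55.020″
Longitude: fractional minutes 0.89600 × 60 = 53.760″

88°48′55.0″ S, 179°50′53.8″ E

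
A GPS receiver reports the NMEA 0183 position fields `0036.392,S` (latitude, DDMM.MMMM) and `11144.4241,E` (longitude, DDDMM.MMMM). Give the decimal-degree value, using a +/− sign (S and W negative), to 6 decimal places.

-0.606533, 111.740402

φ: split at 2 digits → 00° and 36.392′; 0 + 36.392/60 = 0.6065333
S → negative
Lon: degrees = first 3 digits = 111, minutes = 44.4241; 111 + 44.4241/60 = 111.7404017
E → positive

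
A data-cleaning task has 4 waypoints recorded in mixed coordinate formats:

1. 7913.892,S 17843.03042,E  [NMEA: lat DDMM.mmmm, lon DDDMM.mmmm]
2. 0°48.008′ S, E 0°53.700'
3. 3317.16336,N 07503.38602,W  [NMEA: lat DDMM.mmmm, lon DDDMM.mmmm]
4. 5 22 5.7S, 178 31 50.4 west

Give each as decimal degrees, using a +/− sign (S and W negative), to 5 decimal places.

Point 1:
  Latitude: split at 2 digits → 79° and 13.892′; 79 + 13.892/60 = 79.231533
  hemisphere S, so the sign is −
  λ: split at 3 digits → 178° and 43.03042′; 178 + 43.03042/60 = 178.717174
  E → positive
Point 2:
  φ: 0 + 48.008/60 = 0.800133
  hemisphere S, so the sign is −
  λ: 0 + 53.7/60 = 0.895000
  E → positive
Point 3:
  Latitude: degrees = first 2 digits = 33, minutes = 17.16336; 33 + 17.16336/60 = 33.286056
  N → positive
  λ: split at 3 digits → 075° and 3.38602′; 75 + 3.38602/60 = 75.056434
  hemisphere W, so the sign is −
Point 4:
  Latitude: 22′ + 5.7″ = 22.09500′; 5 + 22.09500/60 = 5.368250
  S → negative
  λ: 178° + 31/60 + 50.4/3600 = 178 + 0.516667 + 0.014000 = 178.530667
  W ⇒ negate

1. -79.23153, 178.71717
2. -0.80013, 0.89500
3. 33.28606, -75.05643
4. -5.36825, -178.53067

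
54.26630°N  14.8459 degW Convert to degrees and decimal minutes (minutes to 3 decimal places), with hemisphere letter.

54° 15.978′ N, 14° 50.754′ W

φ: 54° + 0.266300 × 60 = 54° 15.97800′
λ: fractional part 0.845900 → 50.75400 minutes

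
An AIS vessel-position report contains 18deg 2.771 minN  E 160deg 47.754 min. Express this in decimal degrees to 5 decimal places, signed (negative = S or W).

18.04618, 160.79590

Latitude: 2.771′ = 0.046183°; total 18.046183
N ⇒ keep positive
Lon: 160 + 47.754/60 = 160.795900
E → positive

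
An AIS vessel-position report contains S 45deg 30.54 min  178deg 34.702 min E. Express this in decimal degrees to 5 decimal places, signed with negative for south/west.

Latitude: 30.54′ = 0.509000°; total 45.509000
S ⇒ negate
Longitude: 34.702′ = 0.578367°; total 178.578367
E → positive

-45.50900, 178.57837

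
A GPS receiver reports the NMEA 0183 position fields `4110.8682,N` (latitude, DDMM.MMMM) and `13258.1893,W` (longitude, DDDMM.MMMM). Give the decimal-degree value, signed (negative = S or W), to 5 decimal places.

41.18114, -132.96982

Latitude: degrees = first 2 digits = 41, minutes = 10.8682; 41 + 10.8682/60 = 41.181137
N ⇒ keep positive
λ: degrees = first 3 digits = 132, minutes = 58.1893; 132 + 58.1893/60 = 132.969822
W ⇒ negate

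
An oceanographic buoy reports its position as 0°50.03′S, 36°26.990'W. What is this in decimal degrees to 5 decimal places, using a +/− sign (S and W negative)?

-0.83383, -36.44983

Lat: 0 + 50.03/60 = 0.833833
S ⇒ negate
Lon: 26.99′ = 0.449833°; total 36.449833
hemisphere W, so the sign is −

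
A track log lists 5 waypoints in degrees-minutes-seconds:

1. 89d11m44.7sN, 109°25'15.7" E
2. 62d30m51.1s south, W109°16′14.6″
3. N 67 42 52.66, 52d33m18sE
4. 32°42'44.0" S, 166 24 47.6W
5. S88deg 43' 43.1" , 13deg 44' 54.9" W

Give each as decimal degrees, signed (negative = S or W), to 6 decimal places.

Point 1:
  Latitude: 11′ + 44.7″ = 11.74500′; 89 + 11.74500/60 = 89.1957500
  N ⇒ keep positive
  λ: 109° + 25/60 + 15.7/3600 = 109 + 0.416667 + 0.004361 = 109.4210278
  E → positive
Point 2:
  Lat: 30′ + 51.1″ = 30.85167′; 62 + 30.85167/60 = 62.5141944
  S → negative
  Longitude: 16′ + 14.6″ = 16.24333′; 109 + 16.24333/60 = 109.2707222
  W → negative
Point 3:
  Latitude: 42′ + 52.66″ = 42.87767′; 67 + 42.87767/60 = 67.7146278
  N ⇒ keep positive
  Longitude: 33′ + 18″ = 33.30000′; 52 + 33.30000/60 = 52.5550000
  E → positive
Point 4:
  φ: 32 + 42/60 + 44/3600 = 32.7122222
  S ⇒ negate
  Longitude: 166° + 24/60 + 47.6/3600 = 166 + 0.400000 + 0.013222 = 166.4132222
  hemisphere W, so the sign is −
Point 5:
  Latitude: 43′ + 43.1″ = 43.71833′; 88 + 43.71833/60 = 88.7286389
  S ⇒ negate
  λ: 44′ + 54.9″ = 44.91500′; 13 + 44.91500/60 = 13.7485833
  hemisphere W, so the sign is −

1. 89.195750, 109.421028
2. -62.514194, -109.270722
3. 67.714628, 52.555000
4. -32.712222, -166.413222
5. -88.728639, -13.748583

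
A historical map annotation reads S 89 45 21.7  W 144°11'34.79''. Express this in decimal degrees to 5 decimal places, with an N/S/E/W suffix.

Lat: 89° + 45/60 + 21.7/3600 = 89 + 0.750000 + 0.006028 = 89.756028
Longitude: 144 + 11/60 + 34.79/3600 = 144.192997

89.75603° S, 144.19300° W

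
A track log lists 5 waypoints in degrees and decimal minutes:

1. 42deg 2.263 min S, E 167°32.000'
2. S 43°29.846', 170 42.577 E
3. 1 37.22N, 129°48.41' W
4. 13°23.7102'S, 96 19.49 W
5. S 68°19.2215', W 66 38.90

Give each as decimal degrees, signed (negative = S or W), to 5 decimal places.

Point 1:
  φ: 42 + 2.263/60 = 42.037717
  hemisphere S, so the sign is −
  Lon: 167 + 32/60 = 167.533333
  E ⇒ keep positive
Point 2:
  φ: 43 + 29.846/60 = 43.497433
  S → negative
  Longitude: 42.577′ = 0.709617°; total 170.709617
  E → positive
Point 3:
  Lat: 37.22′ = 0.620333°; total 1.620333
  N → positive
  λ: 129 + 48.41/60 = 129.806833
  W → negative
Point 4:
  Lat: 13 + 23.7102/60 = 13.395170
  hemisphere S, so the sign is −
  Longitude: 19.49′ = 0.324833°; total 96.324833
  W → negative
Point 5:
  Latitude: 68 + 19.2215/60 = 68.320358
  S ⇒ negate
  λ: 66 + 38.9/60 = 66.648333
  W ⇒ negate

1. -42.03772, 167.53333
2. -43.49743, 170.70962
3. 1.62033, -129.80683
4. -13.39517, -96.32483
5. -68.32036, -66.64833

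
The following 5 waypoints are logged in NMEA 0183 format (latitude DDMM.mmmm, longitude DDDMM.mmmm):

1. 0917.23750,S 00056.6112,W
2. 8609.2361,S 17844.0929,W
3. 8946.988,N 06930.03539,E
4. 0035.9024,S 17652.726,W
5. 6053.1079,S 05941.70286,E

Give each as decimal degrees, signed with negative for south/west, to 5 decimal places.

1. -9.28729, -0.94352
2. -86.15394, -178.73488
3. 89.78313, 69.50059
4. -0.59837, -176.87877
5. -60.88513, 59.69505

Point 1:
  Lat: split at 2 digits → 09° and 17.2375′; 9 + 17.2375/60 = 9.287292
  S → negative
  Lon: degrees = first 3 digits = 0, minutes = 56.6112; 0 + 56.6112/60 = 0.943520
  W ⇒ negate
Point 2:
  Latitude: split at 2 digits → 86° and 9.2361′; 86 + 9.2361/60 = 86.153935
  S → negative
  λ: degrees = first 3 digits = 178, minutes = 44.0929; 178 + 44.0929/60 = 178.734882
  W ⇒ negate
Point 3:
  Latitude: split at 2 digits → 89° and 46.988′; 89 + 46.988/60 = 89.783133
  N → positive
  λ: degrees = first 3 digits = 69, minutes = 30.03539; 69 + 30.03539/60 = 69.500590
  E → positive
Point 4:
  Latitude: split at 2 digits → 00° and 35.9024′; 0 + 35.9024/60 = 0.598373
  hemisphere S, so the sign is −
  λ: split at 3 digits → 176° and 52.726′; 176 + 52.726/60 = 176.878767
  W ⇒ negate
Point 5:
  φ: degrees = first 2 digits = 60, minutes = 53.1079; 60 + 53.1079/60 = 60.885132
  S ⇒ negate
  Lon: split at 3 digits → 059° and 41.70286′; 59 + 41.70286/60 = 59.695048
  E ⇒ keep positive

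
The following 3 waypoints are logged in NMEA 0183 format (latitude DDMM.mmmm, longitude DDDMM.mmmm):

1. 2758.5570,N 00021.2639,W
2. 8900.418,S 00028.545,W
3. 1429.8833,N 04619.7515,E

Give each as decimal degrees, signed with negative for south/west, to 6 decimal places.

1. 27.975950, -0.354398
2. -89.006967, -0.475750
3. 14.498055, 46.329192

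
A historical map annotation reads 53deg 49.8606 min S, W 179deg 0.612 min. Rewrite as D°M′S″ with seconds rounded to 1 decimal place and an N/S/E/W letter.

53°49′51.6″ S, 179°00′36.7″ W

Lat: 49.86060′ → 49′ and 0.86060 × 60 = 51.636″
Longitude: fractional minutes 0.61200 × 60 = 36.720″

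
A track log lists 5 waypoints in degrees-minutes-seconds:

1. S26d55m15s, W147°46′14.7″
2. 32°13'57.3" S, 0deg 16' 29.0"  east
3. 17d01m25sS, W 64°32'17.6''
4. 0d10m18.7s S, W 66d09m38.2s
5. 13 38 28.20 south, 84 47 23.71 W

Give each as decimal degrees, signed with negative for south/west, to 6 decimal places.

1. -26.920833, -147.770750
2. -32.232583, 0.274722
3. -17.023611, -64.538222
4. -0.171861, -66.160611
5. -13.641167, -84.789919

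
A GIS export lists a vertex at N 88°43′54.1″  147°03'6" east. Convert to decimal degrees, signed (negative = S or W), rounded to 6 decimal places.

88.731694, 147.051667

Latitude: 88 + 43/60 + 54.1/3600 = 88.7316944
N → positive
Lon: 147 + 3/60 + 6/3600 = 147.0516667
E ⇒ keep positive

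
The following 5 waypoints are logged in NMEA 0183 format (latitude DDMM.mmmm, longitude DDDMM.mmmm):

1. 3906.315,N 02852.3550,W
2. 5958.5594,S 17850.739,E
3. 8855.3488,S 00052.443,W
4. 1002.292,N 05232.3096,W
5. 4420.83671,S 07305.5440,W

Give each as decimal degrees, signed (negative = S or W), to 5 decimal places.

1. 39.10525, -28.87258
2. -59.97599, 178.84565
3. -88.92248, -0.87405
4. 10.03820, -52.53849
5. -44.34728, -73.09240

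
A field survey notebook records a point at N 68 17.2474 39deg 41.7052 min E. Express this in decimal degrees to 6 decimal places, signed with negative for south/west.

Lat: 17.2474′ = 0.287457°; total 68.2874567
N ⇒ keep positive
λ: 39 + 41.7052/60 = 39.6950867
E ⇒ keep positive

68.287457, 39.695087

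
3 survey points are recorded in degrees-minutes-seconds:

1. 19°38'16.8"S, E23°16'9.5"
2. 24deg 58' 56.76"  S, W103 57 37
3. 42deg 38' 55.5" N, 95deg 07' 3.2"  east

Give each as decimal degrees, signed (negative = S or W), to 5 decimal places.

Point 1:
  Latitude: 19 + 38/60 + 16.8/3600 = 19.638000
  S → negative
  λ: 23 + 16/60 + 9.5/3600 = 23.269306
  E → positive
Point 2:
  Latitude: 24 + 58/60 + 56.76/3600 = 24.982433
  hemisphere S, so the sign is −
  Longitude: 103° + 57/60 + 37/3600 = 103 + 0.950000 + 0.010278 = 103.960278
  hemisphere W, so the sign is −
Point 3:
  Latitude: 42° + 38/60 + 55.5/3600 = 42 + 0.633333 + 0.015417 = 42.648750
  N ⇒ keep positive
  Lon: 95° + 7/60 + 3.2/3600 = 95 + 0.116667 + 0.000889 = 95.117556
  E → positive

1. -19.63800, 23.26931
2. -24.98243, -103.96028
3. 42.64875, 95.11756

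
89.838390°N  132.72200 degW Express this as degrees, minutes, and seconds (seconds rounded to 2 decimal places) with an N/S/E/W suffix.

Lat: 0.838390 × 60 = 50.30340′ → 50′, remainder × 60 = 18.2040″
Longitude: whole degrees 132; 43.32000′ → 43′ and 19.2000″

89°50′18.20″ N, 132°43′19.20″ W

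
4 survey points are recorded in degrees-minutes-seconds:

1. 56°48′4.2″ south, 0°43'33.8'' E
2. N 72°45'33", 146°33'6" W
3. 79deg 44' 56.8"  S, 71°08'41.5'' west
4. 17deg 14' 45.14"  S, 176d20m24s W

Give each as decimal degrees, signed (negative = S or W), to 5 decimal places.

Point 1:
  φ: 56 + 48/60 + 4.2/3600 = 56.801167
  S ⇒ negate
  Longitude: 0° + 43/60 + 33.8/3600 = 0 + 0.716667 + 0.009389 = 0.726056
  E → positive
Point 2:
  Latitude: 72 + 45/60 + 33/3600 = 72.759167
  N → positive
  λ: 146° + 33/60 + 6/3600 = 146 + 0.550000 + 0.001667 = 146.551667
  W ⇒ negate
Point 3:
  Lat: 44′ + 56.8″ = 44.94667′; 79 + 44.94667/60 = 79.749111
  hemisphere S, so the sign is −
  λ: 71 + 8/60 + 41.5/3600 = 71.144861
  hemisphere W, so the sign is −
Point 4:
  φ: 14′ + 45.14″ = 14.75233′; 17 + 14.75233/60 = 17.245872
  hemisphere S, so the sign is −
  Longitude: 176 + 20/60 + 24/3600 = 176.340000
  hemisphere W, so the sign is −

1. -56.80117, 0.72606
2. 72.75917, -146.55167
3. -79.74911, -71.14486
4. -17.24587, -176.34000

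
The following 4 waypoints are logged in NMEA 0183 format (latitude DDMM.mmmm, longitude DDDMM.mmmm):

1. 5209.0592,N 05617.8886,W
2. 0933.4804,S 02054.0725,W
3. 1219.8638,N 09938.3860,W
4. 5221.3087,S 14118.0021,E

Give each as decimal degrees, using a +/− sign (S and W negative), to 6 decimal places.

Point 1:
  Lat: degrees = first 2 digits = 52, minutes = 9.0592; 52 + 9.0592/60 = 52.1509867
  N → positive
  Lon: split at 3 digits → 056° and 17.8886′; 56 + 17.8886/60 = 56.2981433
  W → negative
Point 2:
  Lat: degrees = first 2 digits = 9, minutes = 33.4804; 9 + 33.4804/60 = 9.5580067
  S → negative
  Lon: degrees = first 3 digits = 20, minutes = 54.0725; 20 + 54.0725/60 = 20.9012083
  hemisphere W, so the sign is −
Point 3:
  Latitude: split at 2 digits → 12° and 19.8638′; 12 + 19.8638/60 = 12.3310633
  N ⇒ keep positive
  Longitude: split at 3 digits → 099° and 38.386′; 99 + 38.386/60 = 99.6397667
  W → negative
Point 4:
  Latitude: degrees = first 2 digits = 52, minutes = 21.3087; 52 + 21.3087/60 = 52.3551450
  S ⇒ negate
  Lon: split at 3 digits → 141° and 18.0021′; 141 + 18.0021/60 = 141.3000350
  E → positive

1. 52.150987, -56.298143
2. -9.558007, -20.901208
3. 12.331063, -99.639767
4. -52.355145, 141.300035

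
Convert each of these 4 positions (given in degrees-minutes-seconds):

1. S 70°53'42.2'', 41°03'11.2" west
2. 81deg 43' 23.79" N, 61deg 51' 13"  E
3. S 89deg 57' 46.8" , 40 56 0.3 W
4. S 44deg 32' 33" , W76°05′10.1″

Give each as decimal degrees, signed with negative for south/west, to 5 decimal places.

1. -70.89506, -41.05311
2. 81.72328, 61.85361
3. -89.96300, -40.93342
4. -44.54250, -76.08614

Point 1:
  Lat: 70° + 53/60 + 42.2/3600 = 70 + 0.883333 + 0.011722 = 70.895056
  S ⇒ negate
  λ: 41 + 3/60 + 11.2/3600 = 41.053111
  hemisphere W, so the sign is −
Point 2:
  Lat: 81° + 43/60 + 23.79/3600 = 81 + 0.716667 + 0.006608 = 81.723275
  N ⇒ keep positive
  λ: 51′ + 13″ = 51.21667′; 61 + 51.21667/60 = 61.853611
  E ⇒ keep positive
Point 3:
  Latitude: 89 + 57/60 + 46.8/3600 = 89.963000
  S → negative
  Lon: 40° + 56/60 + 0.3/3600 = 40 + 0.933333 + 0.000083 = 40.933417
  W ⇒ negate
Point 4:
  φ: 44° + 32/60 + 33/3600 = 44 + 0.533333 + 0.009167 = 44.542500
  S ⇒ negate
  Longitude: 76 + 5/60 + 10.1/3600 = 76.086139
  hemisphere W, so the sign is −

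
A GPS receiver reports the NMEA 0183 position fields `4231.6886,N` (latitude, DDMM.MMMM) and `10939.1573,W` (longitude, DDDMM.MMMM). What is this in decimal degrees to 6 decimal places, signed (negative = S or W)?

φ: degrees = first 2 digits = 42, minutes = 31.6886; 42 + 31.6886/60 = 42.5281433
N → positive
Longitude: degrees = first 3 digits = 109, minutes = 39.1573; 109 + 39.1573/60 = 109.6526217
W → negative

42.528143, -109.652622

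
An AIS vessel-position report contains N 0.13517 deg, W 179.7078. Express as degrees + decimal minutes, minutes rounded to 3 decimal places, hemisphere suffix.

0° 8.110′ N, 179° 42.468′ W

Latitude: 0° + 0.135170 × 60 = 0° 8.11020′
Longitude: minutes = (179.707800 − 179) × 60 = 42.46800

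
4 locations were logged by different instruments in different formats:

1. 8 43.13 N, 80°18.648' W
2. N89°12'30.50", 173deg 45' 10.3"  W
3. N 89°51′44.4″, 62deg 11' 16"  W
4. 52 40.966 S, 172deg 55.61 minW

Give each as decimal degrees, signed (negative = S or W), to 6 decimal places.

1. 8.718833, -80.310800
2. 89.208472, -173.752861
3. 89.862333, -62.187778
4. -52.682767, -172.926833

Point 1:
  Latitude: 43.13′ = 0.718833°; total 8.7188333
  N ⇒ keep positive
  Longitude: 18.648′ = 0.310800°; total 80.3108000
  W ⇒ negate
Point 2:
  Lat: 12′ + 30.5″ = 12.50833′; 89 + 12.50833/60 = 89.2084722
  N ⇒ keep positive
  λ: 173 + 45/60 + 10.3/3600 = 173.7528611
  hemisphere W, so the sign is −
Point 3:
  φ: 89 + 51/60 + 44.4/3600 = 89.8623333
  N ⇒ keep positive
  λ: 62 + 11/60 + 16/3600 = 62.1877778
  hemisphere W, so the sign is −
Point 4:
  Lat: 52 + 40.966/60 = 52.6827667
  S → negative
  Longitude: 172 + 55.61/60 = 172.9268333
  W → negative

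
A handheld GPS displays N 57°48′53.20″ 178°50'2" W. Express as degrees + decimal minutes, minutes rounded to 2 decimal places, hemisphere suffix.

Latitude: 48 + 53.2/60 = 48.8867′
Lon: 50 + 2/60 = 50.0333′

57° 48.89′ N, 178° 50.03′ W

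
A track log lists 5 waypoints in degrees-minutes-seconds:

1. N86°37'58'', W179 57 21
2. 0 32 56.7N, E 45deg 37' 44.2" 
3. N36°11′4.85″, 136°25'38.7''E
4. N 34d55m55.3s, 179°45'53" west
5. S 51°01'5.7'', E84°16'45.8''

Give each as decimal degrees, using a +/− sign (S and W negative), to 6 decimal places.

1. 86.632778, -179.955833
2. 0.549083, 45.628944
3. 36.184681, 136.427417
4. 34.932028, -179.764722
5. -51.018250, 84.279389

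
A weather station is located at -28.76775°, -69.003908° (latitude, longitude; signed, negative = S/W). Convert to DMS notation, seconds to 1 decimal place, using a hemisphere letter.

Latitude is negative → S; |value| = 28.767750
Latitude: whole degrees 28; 46.06500′ → 46′ and 3.900″
Longitude is negative → W; |value| = 69.003908
Lon: whole degrees 69; 0.23448′ → 0′ and 14.069″

28°46′3.9″ S, 69°00′14.1″ W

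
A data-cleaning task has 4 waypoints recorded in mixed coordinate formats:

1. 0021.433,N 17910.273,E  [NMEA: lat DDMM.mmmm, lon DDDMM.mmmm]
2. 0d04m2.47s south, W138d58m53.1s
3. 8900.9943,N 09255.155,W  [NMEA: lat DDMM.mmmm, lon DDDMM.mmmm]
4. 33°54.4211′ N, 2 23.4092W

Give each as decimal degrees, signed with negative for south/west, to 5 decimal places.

1. 0.35722, 179.17122
2. -0.06735, -138.98142
3. 89.01657, -92.91925
4. 33.90702, -2.39015

Point 1:
  φ: degrees = first 2 digits = 0, minutes = 21.433; 0 + 21.433/60 = 0.357217
  N → positive
  Lon: degrees = first 3 digits = 179, minutes = 10.273; 179 + 10.273/60 = 179.171217
  E ⇒ keep positive
Point 2:
  φ: 0 + 4/60 + 2.47/3600 = 0.067353
  hemisphere S, so the sign is −
  Longitude: 138 + 58/60 + 53.1/3600 = 138.981417
  W → negative
Point 3:
  Latitude: split at 2 digits → 89° and 0.9943′; 89 + 0.9943/60 = 89.016572
  N ⇒ keep positive
  Longitude: degrees = first 3 digits = 92, minutes = 55.155; 92 + 55.155/60 = 92.919250
  W → negative
Point 4:
  Latitude: 33 + 54.4211/60 = 33.907018
  N ⇒ keep positive
  λ: 2 + 23.4092/60 = 2.390153
  hemisphere W, so the sign is −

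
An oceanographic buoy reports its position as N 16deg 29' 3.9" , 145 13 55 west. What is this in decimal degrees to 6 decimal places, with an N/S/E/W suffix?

16.484417° N, 145.231944° W

φ: 16° + 29/60 + 3.9/3600 = 16 + 0.483333 + 0.001083 = 16.4844167
λ: 145 + 13/60 + 55/3600 = 145.2319444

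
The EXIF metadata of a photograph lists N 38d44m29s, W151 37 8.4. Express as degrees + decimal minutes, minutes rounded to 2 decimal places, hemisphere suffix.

Latitude: 44 + 29/60 = 44.4833′
Lon: seconds/60 = 0.14000; minutes = 37 + 0.14000 = 37.1400

38° 44.48′ N, 151° 37.14′ W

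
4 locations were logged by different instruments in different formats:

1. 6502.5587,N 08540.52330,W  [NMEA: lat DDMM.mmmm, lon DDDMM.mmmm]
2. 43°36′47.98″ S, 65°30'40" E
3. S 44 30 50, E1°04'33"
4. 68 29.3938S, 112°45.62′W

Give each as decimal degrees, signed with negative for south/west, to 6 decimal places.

1. 65.042645, -85.675388
2. -43.613328, 65.511111
3. -44.513889, 1.075833
4. -68.489897, -112.760333

Point 1:
  Latitude: degrees = first 2 digits = 65, minutes = 2.5587; 65 + 2.5587/60 = 65.0426450
  N → positive
  Lon: degrees = first 3 digits = 85, minutes = 40.5233; 85 + 40.5233/60 = 85.6753883
  W → negative
Point 2:
  Lat: 43 + 36/60 + 47.98/3600 = 43.6133278
  S → negative
  Longitude: 65° + 30/60 + 40/3600 = 65 + 0.500000 + 0.011111 = 65.5111111
  E → positive
Point 3:
  Lat: 44° + 30/60 + 50/3600 = 44 + 0.500000 + 0.013889 = 44.5138889
  S → negative
  Lon: 1 + 4/60 + 33/3600 = 1.0758333
  E ⇒ keep positive
Point 4:
  Lat: 68 + 29.3938/60 = 68.4898967
  S ⇒ negate
  λ: 45.62′ = 0.760333°; total 112.7603333
  W ⇒ negate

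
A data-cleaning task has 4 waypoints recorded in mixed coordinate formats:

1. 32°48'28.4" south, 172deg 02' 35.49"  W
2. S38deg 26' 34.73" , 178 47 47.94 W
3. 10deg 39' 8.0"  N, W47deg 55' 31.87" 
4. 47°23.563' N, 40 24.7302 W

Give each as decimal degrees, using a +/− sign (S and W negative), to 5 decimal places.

1. -32.80789, -172.04319
2. -38.44298, -178.79665
3. 10.65222, -47.92552
4. 47.39272, -40.41217

Point 1:
  φ: 32° + 48/60 + 28.4/3600 = 32 + 0.800000 + 0.007889 = 32.807889
  hemisphere S, so the sign is −
  Longitude: 172 + 2/60 + 35.49/3600 = 172.043192
  hemisphere W, so the sign is −
Point 2:
  φ: 26′ + 34.73″ = 26.57883′; 38 + 26.57883/60 = 38.442981
  S → negative
  Longitude: 178 + 47/60 + 47.94/3600 = 178.796650
  W → negative
Point 3:
  φ: 39′ + 8″ = 39.13333′; 10 + 39.13333/60 = 10.652222
  N → positive
  λ: 47 + 55/60 + 31.87/3600 = 47.925519
  W → negative
Point 4:
  Latitude: 23.563′ = 0.392717°; total 47.392717
  N → positive
  Lon: 24.7302′ = 0.412170°; total 40.412170
  W → negative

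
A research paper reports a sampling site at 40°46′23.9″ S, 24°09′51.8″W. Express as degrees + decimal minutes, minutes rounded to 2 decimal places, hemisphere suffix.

40° 46.40′ S, 24° 9.86′ W

φ: seconds/60 = 0.39833; minutes = 46 + 0.39833 = 46.3983
λ: 9 + 51.8/60 = 9.8633′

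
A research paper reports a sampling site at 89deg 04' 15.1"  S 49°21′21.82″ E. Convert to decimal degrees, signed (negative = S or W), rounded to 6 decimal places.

-89.070861, 49.356061

φ: 89 + 4/60 + 15.1/3600 = 89.0708611
S → negative
Longitude: 49 + 21/60 + 21.82/3600 = 49.3560611
E → positive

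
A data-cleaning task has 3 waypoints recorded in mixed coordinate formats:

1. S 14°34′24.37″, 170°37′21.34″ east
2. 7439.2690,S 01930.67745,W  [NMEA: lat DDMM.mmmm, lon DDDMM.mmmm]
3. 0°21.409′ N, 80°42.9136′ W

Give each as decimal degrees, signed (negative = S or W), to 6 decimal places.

Point 1:
  Lat: 14 + 34/60 + 24.37/3600 = 14.5734361
  S → negative
  Lon: 37′ + 21.34″ = 37.35567′; 170 + 37.35567/60 = 170.6225944
  E → positive
Point 2:
  φ: degrees = first 2 digits = 74, minutes = 39.269; 74 + 39.269/60 = 74.6544833
  S → negative
  λ: degrees = first 3 digits = 19, minutes = 30.67745; 19 + 30.67745/60 = 19.5112908
  hemisphere W, so the sign is −
Point 3:
  φ: 21.409′ = 0.356817°; total 0.3568167
  N ⇒ keep positive
  Lon: 42.9136′ = 0.715227°; total 80.7152267
  W ⇒ negate

1. -14.573436, 170.622594
2. -74.654483, -19.511291
3. 0.356817, -80.715227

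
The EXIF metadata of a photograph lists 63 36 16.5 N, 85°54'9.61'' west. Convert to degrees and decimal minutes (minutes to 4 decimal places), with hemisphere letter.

63° 36.2750′ N, 85° 54.1602′ W

φ: seconds/60 = 0.27500; minutes = 36 + 0.27500 = 36.275000
λ: seconds/60 = 0.16017; minutes = 54 + 0.16017 = 54.160167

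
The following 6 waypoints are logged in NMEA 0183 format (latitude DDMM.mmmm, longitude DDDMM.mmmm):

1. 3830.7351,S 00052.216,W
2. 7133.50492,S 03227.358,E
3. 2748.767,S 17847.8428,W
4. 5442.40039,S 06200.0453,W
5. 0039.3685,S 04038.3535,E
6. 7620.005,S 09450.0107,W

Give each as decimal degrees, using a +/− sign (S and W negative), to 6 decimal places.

1. -38.512252, -0.870267
2. -71.558415, 32.455967
3. -27.812783, -178.797380
4. -54.706673, -62.000755
5. -0.656142, 40.639225
6. -76.333417, -94.833512

Point 1:
  Latitude: degrees = first 2 digits = 38, minutes = 30.7351; 38 + 30.7351/60 = 38.5122517
  hemisphere S, so the sign is −
  Lon: split at 3 digits → 000° and 52.216′; 0 + 52.216/60 = 0.8702667
  W → negative
Point 2:
  φ: split at 2 digits → 71° and 33.50492′; 71 + 33.50492/60 = 71.5584153
  S → negative
  λ: split at 3 digits → 032° and 27.358′; 32 + 27.358/60 = 32.4559667
  E ⇒ keep positive
Point 3:
  φ: degrees = first 2 digits = 27, minutes = 48.767; 27 + 48.767/60 = 27.8127833
  S ⇒ negate
  Lon: degrees = first 3 digits = 178, minutes = 47.8428; 178 + 47.8428/60 = 178.7973800
  W ⇒ negate
Point 4:
  φ: split at 2 digits → 54° and 42.40039′; 54 + 42.40039/60 = 54.7066732
  S ⇒ negate
  Longitude: degrees = first 3 digits = 62, minutes = 0.0453; 62 + 0.0453/60 = 62.0007550
  hemisphere W, so the sign is −
Point 5:
  Latitude: split at 2 digits → 00° and 39.3685′; 0 + 39.3685/60 = 0.6561417
  hemisphere S, so the sign is −
  λ: degrees = first 3 digits = 40, minutes = 38.3535; 40 + 38.3535/60 = 40.6392250
  E → positive
Point 6:
  φ: split at 2 digits → 76° and 20.005′; 76 + 20.005/60 = 76.3334167
  S → negative
  Longitude: degrees = first 3 digits = 94, minutes = 50.0107; 94 + 50.0107/60 = 94.8335117
  hemisphere W, so the sign is −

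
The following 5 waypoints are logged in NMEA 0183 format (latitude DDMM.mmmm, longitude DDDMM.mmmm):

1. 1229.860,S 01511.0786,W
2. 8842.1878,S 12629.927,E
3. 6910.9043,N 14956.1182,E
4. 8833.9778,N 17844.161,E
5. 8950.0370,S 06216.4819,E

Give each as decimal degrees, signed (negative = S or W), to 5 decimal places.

Point 1:
  Lat: degrees = first 2 digits = 12, minutes = 29.86; 12 + 29.86/60 = 12.497667
  S → negative
  Lon: degrees = first 3 digits = 15, minutes = 11.0786; 15 + 11.0786/60 = 15.184643
  hemisphere W, so the sign is −
Point 2:
  φ: degrees = first 2 digits = 88, minutes = 42.1878; 88 + 42.1878/60 = 88.703130
  S → negative
  Longitude: degrees = first 3 digits = 126, minutes = 29.927; 126 + 29.927/60 = 126.498783
  E ⇒ keep positive
Point 3:
  Latitude: split at 2 digits → 69° and 10.9043′; 69 + 10.9043/60 = 69.181738
  N → positive
  Longitude: split at 3 digits → 149° and 56.1182′; 149 + 56.1182/60 = 149.935303
  E → positive
Point 4:
  φ: degrees = first 2 digits = 88, minutes = 33.9778; 88 + 33.9778/60 = 88.566297
  N → positive
  λ: degrees = first 3 digits = 178, minutes = 44.161; 178 + 44.161/60 = 178.736017
  E → positive
Point 5:
  φ: split at 2 digits → 89° and 50.037′; 89 + 50.037/60 = 89.833950
  S ⇒ negate
  λ: split at 3 digits → 062° and 16.4819′; 62 + 16.4819/60 = 62.274698
  E → positive

1. -12.49767, -15.18464
2. -88.70313, 126.49878
3. 69.18174, 149.93530
4. 88.56630, 178.73602
5. -89.83395, 62.27470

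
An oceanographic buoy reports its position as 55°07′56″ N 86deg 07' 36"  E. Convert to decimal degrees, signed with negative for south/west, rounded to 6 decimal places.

55.132222, 86.126667

Lat: 55 + 7/60 + 56/3600 = 55.1322222
N → positive
λ: 7′ + 36″ = 7.60000′; 86 + 7.60000/60 = 86.1266667
E ⇒ keep positive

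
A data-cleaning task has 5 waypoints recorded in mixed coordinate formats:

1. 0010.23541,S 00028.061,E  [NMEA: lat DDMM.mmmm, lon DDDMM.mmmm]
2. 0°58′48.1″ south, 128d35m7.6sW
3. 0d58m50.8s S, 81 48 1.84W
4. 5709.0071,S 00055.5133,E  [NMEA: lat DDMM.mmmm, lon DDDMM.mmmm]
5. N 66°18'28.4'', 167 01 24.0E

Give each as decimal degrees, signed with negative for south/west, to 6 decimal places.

Point 1:
  Latitude: degrees = first 2 digits = 0, minutes = 10.23541; 0 + 10.23541/60 = 0.1705902
  S ⇒ negate
  Lon: degrees = first 3 digits = 0, minutes = 28.061; 0 + 28.061/60 = 0.4676833
  E → positive
Point 2:
  Latitude: 58′ + 48.1″ = 58.80167′; 0 + 58.80167/60 = 0.9800278
  S → negative
  Longitude: 35′ + 7.6″ = 35.12667′; 128 + 35.12667/60 = 128.5854444
  hemisphere W, so the sign is −
Point 3:
  Latitude: 58′ + 50.8″ = 58.84667′; 0 + 58.84667/60 = 0.9807778
  S ⇒ negate
  Lon: 81 + 48/60 + 1.84/3600 = 81.8005111
  W → negative
Point 4:
  Latitude: degrees = first 2 digits = 57, minutes = 9.0071; 57 + 9.0071/60 = 57.1501183
  hemisphere S, so the sign is −
  Lon: split at 3 digits → 000° and 55.5133′; 0 + 55.5133/60 = 0.9252217
  E → positive
Point 5:
  Lat: 66° + 18/60 + 28.4/3600 = 66 + 0.300000 + 0.007889 = 66.3078889
  N ⇒ keep positive
  Longitude: 167 + 1/60 + 24/3600 = 167.0233333
  E → positive

1. -0.170590, 0.467683
2. -0.980028, -128.585444
3. -0.980778, -81.800511
4. -57.150118, 0.925222
5. 66.307889, 167.023333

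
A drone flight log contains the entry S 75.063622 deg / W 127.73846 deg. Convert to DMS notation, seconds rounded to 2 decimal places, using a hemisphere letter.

75°03′49.04″ S, 127°44′18.46″ W

φ: 0.063622 × 60 = 3.81732′ → 3′, remainder × 60 = 49.0392″
Lon: 0.738460 × 60 = 44.30760′ → 44′, remainder × 60 = 18.4560″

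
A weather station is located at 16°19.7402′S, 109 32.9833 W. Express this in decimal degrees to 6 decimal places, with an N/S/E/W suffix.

16.329003° S, 109.549722° W

Latitude: 19.7402′ = 0.329003°; total 16.3290033
Longitude: 32.9833′ = 0.549722°; total 109.5497217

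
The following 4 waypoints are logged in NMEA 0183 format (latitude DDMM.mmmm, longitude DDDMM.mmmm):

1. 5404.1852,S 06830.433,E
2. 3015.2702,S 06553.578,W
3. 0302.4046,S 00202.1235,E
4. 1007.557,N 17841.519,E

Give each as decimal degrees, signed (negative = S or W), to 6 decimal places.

Point 1:
  φ: degrees = first 2 digits = 54, minutes = 4.1852; 54 + 4.1852/60 = 54.0697533
  S ⇒ negate
  Lon: degrees = first 3 digits = 68, minutes = 30.433; 68 + 30.433/60 = 68.5072167
  E → positive
Point 2:
  Latitude: degrees = first 2 digits = 30, minutes = 15.2702; 30 + 15.2702/60 = 30.2545033
  hemisphere S, so the sign is −
  λ: split at 3 digits → 065° and 53.578′; 65 + 53.578/60 = 65.8929667
  W ⇒ negate
Point 3:
  φ: degrees = first 2 digits = 3, minutes = 2.4046; 3 + 2.4046/60 = 3.0400767
  S ⇒ negate
  λ: split at 3 digits → 002° and 2.1235′; 2 + 2.1235/60 = 2.0353917
  E → positive
Point 4:
  φ: split at 2 digits → 10° and 7.557′; 10 + 7.557/60 = 10.1259500
  N ⇒ keep positive
  Longitude: degrees = first 3 digits = 178, minutes = 41.519; 178 + 41.519/60 = 178.6919833
  E ⇒ keep positive

1. -54.069753, 68.507217
2. -30.254503, -65.892967
3. -3.040077, 2.035392
4. 10.125950, 178.691983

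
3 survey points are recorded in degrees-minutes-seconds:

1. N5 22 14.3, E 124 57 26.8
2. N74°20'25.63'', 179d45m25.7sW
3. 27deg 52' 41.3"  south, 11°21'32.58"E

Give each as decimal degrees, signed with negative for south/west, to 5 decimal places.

Point 1:
  Latitude: 5° + 22/60 + 14.3/3600 = 5 + 0.366667 + 0.003972 = 5.370639
  N → positive
  Lon: 124° + 57/60 + 26.8/3600 = 124 + 0.950000 + 0.007444 = 124.957444
  E ⇒ keep positive
Point 2:
  Lat: 74 + 20/60 + 25.63/3600 = 74.340453
  N → positive
  Longitude: 179 + 45/60 + 25.7/3600 = 179.757139
  hemisphere W, so the sign is −
Point 3:
  φ: 27 + 52/60 + 41.3/3600 = 27.878139
  hemisphere S, so the sign is −
  λ: 11 + 21/60 + 32.58/3600 = 11.359050
  E ⇒ keep positive

1. 5.37064, 124.95744
2. 74.34045, -179.75714
3. -27.87814, 11.35905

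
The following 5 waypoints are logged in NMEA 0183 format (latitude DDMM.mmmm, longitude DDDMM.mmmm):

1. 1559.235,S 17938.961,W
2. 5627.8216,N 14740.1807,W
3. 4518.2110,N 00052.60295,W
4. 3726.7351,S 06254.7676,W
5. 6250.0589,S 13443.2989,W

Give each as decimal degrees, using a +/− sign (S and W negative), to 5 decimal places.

Point 1:
  Latitude: degrees = first 2 digits = 15, minutes = 59.235; 15 + 59.235/60 = 15.987250
  S ⇒ negate
  Lon: split at 3 digits → 179° and 38.961′; 179 + 38.961/60 = 179.649350
  W → negative
Point 2:
  φ: degrees = first 2 digits = 56, minutes = 27.8216; 56 + 27.8216/60 = 56.463693
  N ⇒ keep positive
  Longitude: split at 3 digits → 147° and 40.1807′; 147 + 40.1807/60 = 147.669678
  W ⇒ negate
Point 3:
  Lat: degrees = first 2 digits = 45, minutes = 18.211; 45 + 18.211/60 = 45.303517
  N → positive
  Lon: degrees = first 3 digits = 0, minutes = 52.60295; 0 + 52.60295/60 = 0.876716
  hemisphere W, so the sign is −
Point 4:
  Lat: degrees = first 2 digits = 37, minutes = 26.7351; 37 + 26.7351/60 = 37.445585
  S ⇒ negate
  Longitude: split at 3 digits → 062° and 54.7676′; 62 + 54.7676/60 = 62.912793
  hemisphere W, so the sign is −
Point 5:
  φ: split at 2 digits → 62° and 50.0589′; 62 + 50.0589/60 = 62.834315
  S → negative
  Longitude: split at 3 digits → 134° and 43.2989′; 134 + 43.2989/60 = 134.721648
  W → negative

1. -15.98725, -179.64935
2. 56.46369, -147.66968
3. 45.30352, -0.87672
4. -37.44559, -62.91279
5. -62.83432, -134.72165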